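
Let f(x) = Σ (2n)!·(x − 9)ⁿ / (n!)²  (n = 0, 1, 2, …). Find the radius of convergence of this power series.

By the ratio test, |a_{n+1}/a_n| = (2n+1)·(2n+2)/(n+1)² → 4.
Thus R = 1/(4) = 1/4.

R = 1/4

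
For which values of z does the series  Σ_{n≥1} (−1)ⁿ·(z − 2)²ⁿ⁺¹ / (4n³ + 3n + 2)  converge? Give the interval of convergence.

The ratio of consecutive coefficients is (4n³ + 3n + 2)/(4(n+1)³ + 3(n+1) + 2) → 1.
Since the exponent of (z − 2) increases by 2 each term, convergence requires |z − 2|² < 1, hence R = 1.
Check z = 3: absolute convergence follows by limit comparison with Σ 1/n³.
Check z = 1: absolute convergence follows by limit comparison with Σ 1/n³.

[1, 3]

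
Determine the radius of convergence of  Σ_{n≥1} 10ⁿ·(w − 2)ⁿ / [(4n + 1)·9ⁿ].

By the ratio test, |a_{n+1}/a_n| = [(4n + 1)/(4(n+1) + 1)] · 10/9 → 10/9.
Convergence for |w − 2| · 10/9 < 1, i.e. |w − 2| < 9/10. So R = 9/10.

R = 9/10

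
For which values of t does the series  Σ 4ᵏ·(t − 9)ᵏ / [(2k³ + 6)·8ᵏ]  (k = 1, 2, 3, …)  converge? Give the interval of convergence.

[7, 11]

The ratio of consecutive coefficients is [(2k³ + 6)/(2(k+1)³ + 6)] · 4/8 → 1/2.
Convergence for |t − 9| · 1/2 < 1, i.e. |t − 9| < 2. So R = 2.
Endpoint t = 11: the terms are on the order of 1/k³, so the series converges absolutely by comparison with the p-series (p = 3 > 1).
When t = 7, absolute convergence follows by limit comparison with Σ 1/k³.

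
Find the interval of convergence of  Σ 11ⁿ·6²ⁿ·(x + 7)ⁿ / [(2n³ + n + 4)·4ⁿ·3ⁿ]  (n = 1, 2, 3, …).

Apply the ratio test: |a_{n+1}| / |a_n| = [(2n³ + n + 4)/(2(n+1)³ + (n+1) + 4)] · 11·36/(4·3), which tends to 33 as n → ∞.
Hence the series converges for |x + 7| < 1/(33) = 1/33, so the radius of convergence is 1/33.
Endpoint x = -230/33: absolute convergence follows by limit comparison with Σ 1/n³.
When x = -232/33, the series is dominated by a constant times Σ 1/n³, which converges (p = 3 > 1).

[-232/33, -230/33]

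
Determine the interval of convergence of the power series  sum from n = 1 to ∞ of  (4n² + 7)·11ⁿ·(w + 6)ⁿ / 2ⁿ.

(-68/11, -64/11)

By the ratio test, |a_{n+1}/a_n| = [(4(n+1)² + 7)/(4n² + 7)] · 11/2 → 11/2.
Hence the series converges for |w + 6| < 1/(11/2) = 2/11, so the radius of convergence is 2/11.
Check w = -64/11: the n-th term does not approach 0; divergence by the term test.
At w = -68/11: the terms have absolute value of order n², which does not tend to 0, so the series diverges by the divergence test.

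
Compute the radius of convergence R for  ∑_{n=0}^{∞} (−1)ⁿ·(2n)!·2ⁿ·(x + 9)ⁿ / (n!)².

By the ratio test, |a_{n+1}/a_n| = (2n+1)·(2n+2)/(n+1)² · 2 → 8.
Convergence for |x + 9| · 8 < 1, i.e. |x + 9| < 1/8. So R = 1/8.

R = 1/8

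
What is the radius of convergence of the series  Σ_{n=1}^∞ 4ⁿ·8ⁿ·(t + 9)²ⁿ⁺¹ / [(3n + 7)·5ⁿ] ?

R = √10/8

The ratio of consecutive coefficients is [(3n + 7)/(3(n+1) + 7)] · 4·8/5 → 32/5.
Since the exponent of (t + 9) increases by 2 each term, convergence requires |t + 9|² < 5/32, hence R = √10/8.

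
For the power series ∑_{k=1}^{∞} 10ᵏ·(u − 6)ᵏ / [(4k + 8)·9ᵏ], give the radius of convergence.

R = 9/10

By the ratio test, |a_{k+1}/a_k| = [(4k + 8)/(4(k+1) + 8)] · 10/9 → 10/9.
Hence the series converges for |u − 6| < 1/(10/9) = 9/10, so the radius of convergence is 9/10.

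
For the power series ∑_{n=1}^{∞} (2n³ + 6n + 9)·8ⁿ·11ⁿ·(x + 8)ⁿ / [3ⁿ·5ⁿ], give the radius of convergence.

Ratio test: |a_{n+1}/a_n| = [(2(n+1)³ + 6(n+1) + 9)/(2n³ + 6n + 9)] · 8·11/(3·5) → 88/15 as n → ∞.
Thus R = 1/(88/15) = 15/88.

R = 15/88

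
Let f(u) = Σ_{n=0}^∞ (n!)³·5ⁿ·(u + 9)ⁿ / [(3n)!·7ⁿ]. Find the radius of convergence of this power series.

R = 189/5

The ratio of consecutive coefficients is (n+1)³/[(3n+1)·(3n+2)·(3n+3)] · 5/7 → 5/189.
Convergence for |u + 9| · 5/189 < 1, i.e. |u + 9| < 189/5. So R = 189/5.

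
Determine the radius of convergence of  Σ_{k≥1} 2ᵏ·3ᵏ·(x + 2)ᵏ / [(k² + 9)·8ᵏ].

Ratio test: |a_{k+1}/a_k| = [(k² + 9)/((k+1)² + 9)] · 2·3/8 → 3/4 as k → ∞.
Convergence for |x + 2| · 3/4 < 1, i.e. |x + 2| < 4/3. So R = 4/3.

R = 4/3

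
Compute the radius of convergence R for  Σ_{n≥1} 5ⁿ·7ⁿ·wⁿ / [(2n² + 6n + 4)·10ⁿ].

The ratio of consecutive coefficients is [(2n² + 6n + 4)/(2(n+1)² + 6(n+1) + 4)] · 5·7/10 → 7/2.
Hence the series converges for |w| < 1/(7/2) = 2/7, so the radius of convergence is 2/7.

R = 2/7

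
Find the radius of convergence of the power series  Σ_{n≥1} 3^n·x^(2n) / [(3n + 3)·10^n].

R = √30/3

Ratio test: |a_{n+1}/a_n| = [(3n + 3)/(3(n+1) + 3)] · 3/10 → 3/10 as n → ∞.
Successive powers of x differ by 2, so the series converges when |x|² · 3/10 < 1, i.e. |x| < √(10/3). So R = √30/3.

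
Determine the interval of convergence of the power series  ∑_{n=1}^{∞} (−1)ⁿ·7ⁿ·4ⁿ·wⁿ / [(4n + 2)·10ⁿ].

(-5/14, 5/14]

Apply the ratio test: |a_{n+1}| / |a_n| = [(4n + 2)/(4(n+1) + 2)] · 7·4/10, which tends to 14/5 as n → ∞.
The series converges when 14/5 · |w| < 1, giving R = 5/14.
Check w = 5/14: convergence follows from the alternating series test (terms decrease monotonically to 0).
Endpoint w = -5/14: the terms behave like c/n; limit comparison with the harmonic series gives divergence.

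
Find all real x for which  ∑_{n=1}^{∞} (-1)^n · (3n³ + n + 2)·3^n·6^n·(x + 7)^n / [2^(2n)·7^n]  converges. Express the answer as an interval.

The ratio of consecutive coefficients is [(3(n+1)³ + (n+1) + 2)/(3n³ + n + 2)] · 3·6/(4·7) → 9/14.
The series converges when 9/14 · |x + 7| < 1, giving R = 14/9.
Check x = -49/9: the terms do not tend to 0, so the series diverges.
Check x = -77/9: the terms do not tend to 0, so the series diverges.

(-77/9, -49/9)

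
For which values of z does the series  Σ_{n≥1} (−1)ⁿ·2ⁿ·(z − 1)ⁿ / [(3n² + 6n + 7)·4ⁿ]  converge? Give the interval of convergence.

[-1, 3]

The ratio of consecutive coefficients is [(3n² + 6n + 7)/(3(n+1)² + 6(n+1) + 7)] · 2/4 → 1/2.
Hence the series converges for |z − 1| < 1/(1/2) = 2, so the radius of convergence is 2.
Check z = 3: the terms are on the order of 1/n², so the series converges absolutely by comparison with the p-series (p = 2 > 1).
Endpoint z = -1: the series is dominated by a constant times Σ 1/n², which converges (p = 2 > 1).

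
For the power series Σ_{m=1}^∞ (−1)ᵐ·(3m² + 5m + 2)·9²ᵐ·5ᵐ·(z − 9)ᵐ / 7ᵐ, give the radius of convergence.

R = 7/405

The ratio of consecutive coefficients is [(3(m+1)² + 5(m+1) + 2)/(3m² + 5m + 2)] · 81·5/7 → 405/7.
Convergence for |z − 9| · 405/7 < 1, i.e. |z − 9| < 7/405. So R = 7/405.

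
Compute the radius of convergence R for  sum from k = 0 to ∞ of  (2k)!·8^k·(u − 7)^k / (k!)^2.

The ratio of consecutive coefficients is (2k+1)·(2k+2)/(k+1)² · 8 → 32.
Thus R = 1/(32) = 1/32.

R = 1/32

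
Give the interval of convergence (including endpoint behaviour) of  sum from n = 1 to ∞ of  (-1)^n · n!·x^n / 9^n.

{0}

The ratio of consecutive coefficients is (n+1) · 1/9 → ∞.
The ratio grows without bound, so the series diverges whenever x ≠ 0; it converges only at x = 0. R = 0.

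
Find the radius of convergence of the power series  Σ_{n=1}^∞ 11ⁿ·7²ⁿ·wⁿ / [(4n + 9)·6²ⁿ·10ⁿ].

By the ratio test, |a_{n+1}/a_n| = [(4n + 9)/(4(n+1) + 9)] · 11·49/(36·10) → 539/360.
Convergence for |w| · 539/360 < 1, i.e. |w| < 360/539. So R = 360/539.

R = 360/539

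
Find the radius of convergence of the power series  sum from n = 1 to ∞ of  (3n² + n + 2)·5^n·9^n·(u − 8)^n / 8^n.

By the ratio test, |a_{n+1}/a_n| = [(3(n+1)² + (n+1) + 2)/(3n² + n + 2)] · 5·9/8 → 45/8.
Hence the series converges for |u − 8| < 1/(45/8) = 8/45, so the radius of convergence is 8/45.

R = 8/45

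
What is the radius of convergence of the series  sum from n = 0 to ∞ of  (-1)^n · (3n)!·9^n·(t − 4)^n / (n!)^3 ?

R = 1/243

By the ratio test, |a_{n+1}/a_n| = (3n+1)·(3n+2)·(3n+3)/(n+1)³ · 9 → 243.
Convergence for |t − 4| · 243 < 1, i.e. |t − 4| < 1/243. So R = 1/243.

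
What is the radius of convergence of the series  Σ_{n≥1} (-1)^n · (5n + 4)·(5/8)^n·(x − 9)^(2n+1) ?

The ratio of consecutive coefficients is [(5(n+1) + 4)/(5n + 4)] · 5/8 → 5/8.
Since the exponent of (x − 9) increases by 2 each term, convergence requires |x − 9|² < 8/5, hence R = 2√10/5.

R = 2√10/5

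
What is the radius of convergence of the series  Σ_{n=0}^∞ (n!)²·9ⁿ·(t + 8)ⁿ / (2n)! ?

Apply the ratio test: |a_{n+1}| / |a_n| = (n+1)²/[(2n+1)·(2n+2)] · 9, which tends to 9/4 as n → ∞.
The series converges when 9/4 · |t + 8| < 1, giving R = 4/9.

R = 4/9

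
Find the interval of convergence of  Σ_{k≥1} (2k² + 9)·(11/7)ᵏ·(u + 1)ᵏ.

(-18/11, -4/11)

Apply the ratio test: |a_{k+1}| / |a_k| = [(2(k+1)² + 9)/(2k² + 9)] · 11/7, which tends to 11/7 as k → ∞.
Convergence for |u + 1| · 11/7 < 1, i.e. |u + 1| < 7/11. So R = 7/11.
Check u = -4/11: the terms do not tend to 0, so the series diverges.
Endpoint u = -18/11: the terms do not tend to 0, so the series diverges.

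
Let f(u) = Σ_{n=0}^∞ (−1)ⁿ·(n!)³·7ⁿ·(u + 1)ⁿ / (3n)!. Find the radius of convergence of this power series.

The ratio of consecutive coefficients is (n+1)³/[(3n+1)·(3n+2)·(3n+3)] · 7 → 7/27.
Hence the series converges for |u + 1| < 1/(7/27) = 27/7, so the radius of convergence is 27/7.

R = 27/7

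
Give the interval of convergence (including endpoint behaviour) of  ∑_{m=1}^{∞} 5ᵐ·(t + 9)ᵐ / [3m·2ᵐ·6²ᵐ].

[-117/5, 27/5)

By the ratio test, |a_{m+1}/a_m| = [3m/3(m+1)] · 5/(2·36) → 5/72.
Hence the series converges for |t + 9| < 1/(5/72) = 72/5, so the radius of convergence is 72/5.
Endpoint t = 27/5: comparison with the harmonic series Σ 1/m shows the series diverges.
Endpoint t = -117/5: convergence follows from the alternating series test (terms decrease monotonically to 0).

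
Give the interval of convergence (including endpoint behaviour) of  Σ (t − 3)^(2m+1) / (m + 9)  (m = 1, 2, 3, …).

(2, 4)

The ratio of consecutive coefficients is (m + 9)/((m+1) + 9) → 1.
Successive powers of (t − 3) differ by 2, so the series converges when |t − 3|² · 1 < 1, i.e. |t − 3| < √(1) = 1. So R = 1.
Endpoint t = 4: the terms behave like c/m; limit comparison with the harmonic series gives divergence.
At t = 2: the terms behave like c/m; limit comparison with the harmonic series gives divergence.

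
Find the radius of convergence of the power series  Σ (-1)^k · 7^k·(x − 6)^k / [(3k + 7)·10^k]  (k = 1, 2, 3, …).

R = 10/7

By the ratio test, |a_{k+1}/a_k| = [(3k + 7)/(3(k+1) + 7)] · 7/10 → 7/10.
Convergence for |x − 6| · 7/10 < 1, i.e. |x − 6| < 10/7. So R = 10/7.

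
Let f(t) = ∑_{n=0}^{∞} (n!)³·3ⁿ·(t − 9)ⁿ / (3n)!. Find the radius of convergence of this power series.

Apply the ratio test: |a_{n+1}| / |a_n| = (n+1)³/[(3n+1)·(3n+2)·(3n+3)] · 3, which tends to 1/9 as n → ∞.
Thus R = 1/(1/9) = 9.

R = 9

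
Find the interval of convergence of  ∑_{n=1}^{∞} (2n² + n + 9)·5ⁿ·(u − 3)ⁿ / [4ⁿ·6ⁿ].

Apply the ratio test: |a_{n+1}| / |a_n| = [(2(n+1)² + (n+1) + 9)/(2n² + n + 9)] · 5/(4·6), which tends to 5/24 as n → ∞.
The series converges when 5/24 · |u − 3| < 1, giving R = 24/5.
When u = 39/5, the n-th term does not approach 0; divergence by the term test.
When u = -9/5, the terms have absolute value of order n², which does not tend to 0, so the series diverges by the divergence test.

(-9/5, 39/5)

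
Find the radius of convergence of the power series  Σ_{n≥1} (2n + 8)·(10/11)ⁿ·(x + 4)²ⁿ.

R = √110/10

By the ratio test, |a_{n+1}/a_n| = [(2(n+1) + 8)/(2n + 8)] · 10/11 → 10/11.
Successive powers of (x + 4) differ by 2, so the series converges when |x + 4|² · 10/11 < 1, i.e. |x + 4| < √(11/10). So R = √110/10.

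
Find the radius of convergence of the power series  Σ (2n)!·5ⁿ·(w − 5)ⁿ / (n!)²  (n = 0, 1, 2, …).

Apply the ratio test: |a_{n+1}| / |a_n| = (2n+1)·(2n+2)/(n+1)² · 5, which tends to 20 as n → ∞.
Thus R = 1/(20) = 1/20.

R = 1/20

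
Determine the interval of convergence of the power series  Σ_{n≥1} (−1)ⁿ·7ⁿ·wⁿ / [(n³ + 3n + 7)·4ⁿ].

Ratio test: |a_{n+1}/a_n| = [(n³ + 3n + 7)/((n+1)³ + 3(n+1) + 7)] · 7/4 → 7/4 as n → ∞.
The series converges when 7/4 · |w| < 1, giving R = 4/7.
At w = 4/7: absolute convergence follows by limit comparison with Σ 1/n³.
At w = -4/7: the terms are on the order of 1/n³, so the series converges absolutely by comparison with the p-series (p = 3 > 1).

[-4/7, 4/7]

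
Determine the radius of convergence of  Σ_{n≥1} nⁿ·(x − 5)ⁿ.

R = 0

By the Cauchy root test, |a_n|^(1/n) = n → ∞.
Since the n-th root of |a_n| is unbounded, the series converges only at x = 5; R = 0.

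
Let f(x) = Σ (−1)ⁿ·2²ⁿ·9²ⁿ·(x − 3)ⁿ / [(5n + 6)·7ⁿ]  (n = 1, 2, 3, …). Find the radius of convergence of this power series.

The ratio of consecutive coefficients is [(5n + 6)/(5(n+1) + 6)] · 4·81/7 → 324/7.
Thus R = 1/(324/7) = 7/324.

R = 7/324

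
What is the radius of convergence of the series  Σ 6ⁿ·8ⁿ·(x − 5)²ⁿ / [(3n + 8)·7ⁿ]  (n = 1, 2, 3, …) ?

By the ratio test, |a_{n+1}/a_n| = [(3n + 8)/(3(n+1) + 8)] · 6·8/7 → 48/7.
Since the exponent of (x − 5) increases by 2 each term, convergence requires |x − 5|² < 7/48, hence R = √21/12.

R = √21/12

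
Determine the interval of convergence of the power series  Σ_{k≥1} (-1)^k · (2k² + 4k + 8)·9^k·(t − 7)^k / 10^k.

(53/9, 73/9)

Apply the ratio test: |a_{k+1}| / |a_k| = [(2(k+1)² + 4(k+1) + 8)/(2k² + 4k + 8)] · 9/10, which tends to 9/10 as k → ∞.
Thus R = 1/(9/10) = 10/9.
At t = 73/9: the terms have absolute value of order k², which does not tend to 0, so the series diverges by the divergence test.
At t = 53/9: the terms have absolute value of order k², which does not tend to 0, so the series diverges by the divergence test.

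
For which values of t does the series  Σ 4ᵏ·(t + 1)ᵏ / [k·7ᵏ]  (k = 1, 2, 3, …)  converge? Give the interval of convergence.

[-11/4, 3/4)

Ratio test: |a_{k+1}/a_k| = [k/(k+1)] · 4/7 → 4/7 as k → ∞.
The series converges when 4/7 · |t + 1| < 1, giving R = 7/4.
Endpoint t = 3/4: the terms behave like c/k; limit comparison with the harmonic series gives divergence.
Check t = -11/4: convergence follows from the alternating series test (terms decrease monotonically to 0).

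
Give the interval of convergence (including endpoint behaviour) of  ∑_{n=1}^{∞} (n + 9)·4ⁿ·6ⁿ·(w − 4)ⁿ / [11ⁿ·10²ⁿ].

(-251/6, 299/6)

Apply the ratio test: |a_{n+1}| / |a_n| = [((n+1) + 9)/(n + 9)] · 4·6/(11·100), which tends to 6/275 as n → ∞.
Convergence for |w − 4| · 6/275 < 1, i.e. |w − 4| < 275/6. So R = 275/6.
When w = 299/6, the terms have absolute value of order n, which does not tend to 0, so the series diverges by the divergence test.
Endpoint w = -251/6: the terms do not tend to 0, so the series diverges.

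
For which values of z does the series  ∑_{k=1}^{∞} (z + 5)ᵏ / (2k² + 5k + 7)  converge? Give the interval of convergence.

Ratio test: |a_{k+1}/a_k| = (2k² + 5k + 7)/(2(k+1)² + 5(k+1) + 7) → 1 as k → ∞.
So the series converges when |z + 5| < 1 and diverges when |z + 5| > 1; R = 1.
At z = -4: the series is dominated by a constant times Σ 1/k², which converges (p = 2 > 1).
Check z = -6: the series is dominated by a constant times Σ 1/k², which converges (p = 2 > 1).

[-6, -4]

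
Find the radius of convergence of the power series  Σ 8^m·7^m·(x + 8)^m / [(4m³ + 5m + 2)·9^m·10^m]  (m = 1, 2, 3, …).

R = 45/28

Apply the ratio test: |a_{m+1}| / |a_m| = [(4m³ + 5m + 2)/(4(m+1)³ + 5(m+1) + 2)] · 8·7/(9·10), which tends to 28/45 as m → ∞.
Convergence for |x + 8| · 28/45 < 1, i.e. |x + 8| < 45/28. So R = 45/28.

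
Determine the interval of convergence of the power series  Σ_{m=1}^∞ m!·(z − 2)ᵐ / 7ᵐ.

{2}

The ratio of consecutive coefficients is (m+1) · 1/7 → ∞.
Since the ratio → ∞, the series diverges for every z ≠ 2, and R = 0.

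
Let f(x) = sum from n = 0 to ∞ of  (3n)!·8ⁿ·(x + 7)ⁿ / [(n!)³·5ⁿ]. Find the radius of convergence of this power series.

Ratio test: |a_{n+1}/a_n| = (3n+1)·(3n+2)·(3n+3)/(n+1)³ · 8/5 → 216/5 as n → ∞.
The series converges when 216/5 · |x + 7| < 1, giving R = 5/216.

R = 5/216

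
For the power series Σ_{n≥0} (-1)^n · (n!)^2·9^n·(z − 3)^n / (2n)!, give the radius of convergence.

Apply the ratio test: |a_{n+1}| / |a_n| = (n+1)²/[(2n+1)·(2n+2)] · 9, which tends to 9/4 as n → ∞.
Convergence for |z − 3| · 9/4 < 1, i.e. |z − 3| < 4/9. So R = 4/9.

R = 4/9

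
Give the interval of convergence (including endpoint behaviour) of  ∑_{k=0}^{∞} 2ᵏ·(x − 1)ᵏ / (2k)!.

The ratio of consecutive coefficients is 2 · 1/[(2k+1)·(2k+2)] → 0.
The ratio tends to 0 regardless of x, hence R = ∞.

(−∞, ∞)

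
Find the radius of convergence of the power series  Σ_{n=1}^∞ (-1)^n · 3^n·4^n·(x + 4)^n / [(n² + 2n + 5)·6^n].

By the ratio test, |a_{n+1}/a_n| = [(n² + 2n + 5)/((n+1)² + 2(n+1) + 5)] · 3·4/6 → 2.
Convergence for |x + 4| · 2 < 1, i.e. |x + 4| < 1/2. So R = 1/2.

R = 1/2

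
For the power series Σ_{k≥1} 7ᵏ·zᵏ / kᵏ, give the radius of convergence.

R = ∞

Root test: |a_k|^(1/k) = 7/k → 0.
Since the k-th root of |a_k| tends to 0, the series converges for all real z; R = ∞.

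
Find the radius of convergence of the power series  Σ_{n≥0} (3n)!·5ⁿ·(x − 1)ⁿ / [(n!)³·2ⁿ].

By the ratio test, |a_{n+1}/a_n| = (3n+1)·(3n+2)·(3n+3)/(n+1)³ · 5/2 → 135/2.
The series converges when 135/2 · |x − 1| < 1, giving R = 2/135.

R = 2/135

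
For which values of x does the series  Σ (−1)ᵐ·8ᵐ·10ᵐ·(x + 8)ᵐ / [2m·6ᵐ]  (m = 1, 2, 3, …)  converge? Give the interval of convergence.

By the ratio test, |a_{m+1}/a_m| = [2m/2(m+1)] · 8·10/6 → 40/3.
Hence the series converges for |x + 8| < 1/(40/3) = 3/40, so the radius of convergence is 3/40.
When x = -317/40, convergence follows from the alternating series test (terms decrease monotonically to 0).
Endpoint x = -323/40: the terms behave like c/m; limit comparison with the harmonic series gives divergence.

(-323/40, -317/40]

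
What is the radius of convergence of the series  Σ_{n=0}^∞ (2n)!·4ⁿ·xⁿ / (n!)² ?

The ratio of consecutive coefficients is (2n+1)·(2n+2)/(n+1)² · 4 → 16.
Convergence for |x| · 16 < 1, i.e. |x| < 1/16. So R = 1/16.

R = 1/16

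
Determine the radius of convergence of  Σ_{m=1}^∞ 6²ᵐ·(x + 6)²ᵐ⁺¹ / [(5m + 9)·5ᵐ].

R = √5/6

Apply the ratio test: |a_{m+1}| / |a_m| = [(5m + 9)/(5(m+1) + 9)] · 36/5, which tends to 36/5 as m → ∞.
Since the exponent of (x + 6) increases by 2 each term, convergence requires |x + 6|² < 5/36, hence R = √5/6.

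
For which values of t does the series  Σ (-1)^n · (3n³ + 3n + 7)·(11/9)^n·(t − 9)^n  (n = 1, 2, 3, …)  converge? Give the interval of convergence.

Ratio test: |a_{n+1}/a_n| = [(3(n+1)³ + 3(n+1) + 7)/(3n³ + 3n + 7)] · 11/9 → 11/9 as n → ∞.
The series converges when 11/9 · |t − 9| < 1, giving R = 9/11.
Endpoint t = 108/11: the n-th term does not approach 0; divergence by the term test.
When t = 90/11, the n-th term does not approach 0; divergence by the term test.

(90/11, 108/11)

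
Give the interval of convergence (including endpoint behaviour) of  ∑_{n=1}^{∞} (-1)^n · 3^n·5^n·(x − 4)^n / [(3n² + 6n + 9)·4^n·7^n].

Ratio test: |a_{n+1}/a_n| = [(3n² + 6n + 9)/(3(n+1)² + 6(n+1) + 9)] · 3·5/(4·7) → 15/28 as n → ∞.
Hence the series converges for |x − 4| < 1/(15/28) = 28/15, so the radius of convergence is 28/15.
Endpoint x = 88/15: absolute convergence follows by limit comparison with Σ 1/n².
Endpoint x = 32/15: absolute convergence follows by limit comparison with Σ 1/n².

[32/15, 88/15]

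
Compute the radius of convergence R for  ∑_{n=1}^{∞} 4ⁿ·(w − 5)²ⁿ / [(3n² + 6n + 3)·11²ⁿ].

Ratio test: |a_{n+1}/a_n| = [(3n² + 6n + 3)/(3(n+1)² + 6(n+1) + 3)] · 4/121 → 4/121 as n → ∞.
Writing y = (w − 5)², the series in y has radius 121/4, so |w − 5| < √(121/4) = 11/2 and R = 11/2.

R = 11/2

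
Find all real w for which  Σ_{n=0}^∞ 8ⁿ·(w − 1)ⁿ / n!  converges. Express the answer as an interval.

Ratio test: |a_{n+1}/a_n| = 8 · 1/(n+1) → 0 as n → ∞.
The limit is 0, so the series converges for all w; R = ∞.

(−∞, ∞)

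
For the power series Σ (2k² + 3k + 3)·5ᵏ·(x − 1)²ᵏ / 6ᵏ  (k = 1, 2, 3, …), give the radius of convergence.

R = √30/5

Apply the ratio test: |a_{k+1}| / |a_k| = [(2(k+1)² + 3(k+1) + 3)/(2k² + 3k + 3)] · 5/6, which tends to 5/6 as k → ∞.
Writing y = (x − 1)², the series in y has radius 6/5, so |x − 1| < √(6/5) and R = √30/5.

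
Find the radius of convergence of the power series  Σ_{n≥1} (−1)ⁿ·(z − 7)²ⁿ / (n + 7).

By the ratio test, |a_{n+1}/a_n| = (n + 7)/((n+1) + 7) → 1.
Successive powers of (z − 7) differ by 2, so the series converges when |z − 7|² · 1 < 1, i.e. |z − 7| < √(1) = 1. So R = 1.

R = 1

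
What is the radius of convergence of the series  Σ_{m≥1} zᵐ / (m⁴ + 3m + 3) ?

The ratio of consecutive coefficients is (m⁴ + 3m + 3)/((m+1)⁴ + 3(m+1) + 3) → 1.
Hence R = 1.

R = 1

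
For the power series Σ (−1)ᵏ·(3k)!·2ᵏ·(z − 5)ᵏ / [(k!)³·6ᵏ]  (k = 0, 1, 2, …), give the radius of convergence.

By the ratio test, |a_{k+1}/a_k| = (3k+1)·(3k+2)·(3k+3)/(k+1)³ · 2/6 → 9.
Thus R = 1/(9) = 1/9.

R = 1/9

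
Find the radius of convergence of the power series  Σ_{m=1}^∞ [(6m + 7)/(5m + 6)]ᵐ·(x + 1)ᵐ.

Root test: |a_m|^(1/m) = (6m + 7)/(5m + 6) → 6/5.
The series converges when 6/5 · |x + 1| < 1, giving R = 5/6.

R = 5/6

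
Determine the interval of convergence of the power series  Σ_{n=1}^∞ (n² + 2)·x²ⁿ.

The ratio of consecutive coefficients is ((n+1)² + 2)/(n² + 2) → 1.
Successive powers of x differ by 2, so the series converges when |x|² · 1 < 1, i.e. |x| < √(1) = 1. So R = 1.
Check x = 1: the terms have absolute value of order n², which does not tend to 0, so the series diverges by the divergence test.
At x = -1: the terms have absolute value of order n², which does not tend to 0, so the series diverges by the divergence test.

(-1, 1)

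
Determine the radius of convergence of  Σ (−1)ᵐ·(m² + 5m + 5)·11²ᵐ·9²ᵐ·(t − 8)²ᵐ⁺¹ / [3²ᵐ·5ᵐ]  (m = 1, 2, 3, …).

The ratio of consecutive coefficients is [((m+1)² + 5(m+1) + 5)/(m² + 5m + 5)] · 121·81/(9·5) → 1089/5.
Writing y = (t − 8)², the series in y has radius 5/1089, so |t − 8| < √(5/1089) and R = √5/33.

R = √5/33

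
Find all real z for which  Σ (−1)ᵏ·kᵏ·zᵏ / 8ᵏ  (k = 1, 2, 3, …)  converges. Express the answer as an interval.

{0}

Root test: |a_k|^(1/k) = k/8 → ∞.
The root grows without bound, so R = 0 (convergence only at z = 0).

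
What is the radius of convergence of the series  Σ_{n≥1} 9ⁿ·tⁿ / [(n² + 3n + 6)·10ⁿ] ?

R = 10/9

The ratio of consecutive coefficients is [(n² + 3n + 6)/((n+1)² + 3(n+1) + 6)] · 9/10 → 9/10.
The series converges when 9/10 · |t| < 1, giving R = 10/9.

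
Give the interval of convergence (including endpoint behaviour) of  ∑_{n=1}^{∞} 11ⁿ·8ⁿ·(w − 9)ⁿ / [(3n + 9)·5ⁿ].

[787/88, 797/88)

Ratio test: |a_{n+1}/a_n| = [(3n + 9)/(3(n+1) + 9)] · 11·8/5 → 88/5 as n → ∞.
The series converges when 88/5 · |w − 9| < 1, giving R = 5/88.
Check w = 797/88: the terms behave like c/n; limit comparison with the harmonic series gives divergence.
Endpoint w = 787/88: an alternating series whose terms decrease to 0 in absolute value, so it converges by the Leibniz criterion.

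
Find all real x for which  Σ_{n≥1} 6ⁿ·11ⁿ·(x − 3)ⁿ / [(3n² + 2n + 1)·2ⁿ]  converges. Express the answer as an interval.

[98/33, 100/33]

By the ratio test, |a_{n+1}/a_n| = [(3n² + 2n + 1)/(3(n+1)² + 2(n+1) + 1)] · 6·11/2 → 33.
Thus R = 1/(33) = 1/33.
At x = 100/33: the series is dominated by a constant times Σ 1/n², which converges (p = 2 > 1).
At x = 98/33: absolute convergence follows by limit comparison with Σ 1/n².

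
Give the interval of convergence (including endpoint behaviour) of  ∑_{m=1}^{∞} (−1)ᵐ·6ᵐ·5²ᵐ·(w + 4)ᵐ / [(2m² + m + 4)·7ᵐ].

The ratio of consecutive coefficients is [(2m² + m + 4)/(2(m+1)² + (m+1) + 4)] · 6·25/7 → 150/7.
Thus R = 1/(150/7) = 7/150.
At w = -593/150: absolute convergence follows by limit comparison with Σ 1/m².
When w = -607/150, the series is dominated by a constant times Σ 1/m², which converges (p = 2 > 1).

[-607/150, -593/150]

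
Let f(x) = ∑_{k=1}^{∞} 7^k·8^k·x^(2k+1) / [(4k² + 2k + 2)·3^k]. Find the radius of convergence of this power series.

Ratio test: |a_{k+1}/a_k| = [(4k² + 2k + 2)/(4(k+1)² + 2(k+1) + 2)] · 7·8/3 → 56/3 as k → ∞.
Since the exponent of x increases by 2 each term, convergence requires |x|² < 3/56, hence R = √42/28.

R = √42/28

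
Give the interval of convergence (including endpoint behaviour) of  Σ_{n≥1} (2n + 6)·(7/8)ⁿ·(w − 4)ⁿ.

Apply the ratio test: |a_{n+1}| / |a_n| = [(2(n+1) + 6)/(2n + 6)] · 7/8, which tends to 7/8 as n → ∞.
Convergence for |w − 4| · 7/8 < 1, i.e. |w − 4| < 8/7. So R = 8/7.
Endpoint w = 36/7: the terms do not tend to 0, so the series diverges.
Endpoint w = 20/7: the n-th term does not approach 0; divergence by the term test.

(20/7, 36/7)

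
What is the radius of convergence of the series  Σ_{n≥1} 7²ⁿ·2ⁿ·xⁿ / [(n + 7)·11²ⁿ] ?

Apply the ratio test: |a_{n+1}| / |a_n| = [(n + 7)/((n+1) + 7)] · 49·2/121, which tends to 98/121 as n → ∞.
Hence the series converges for |x| < 1/(98/121) = 121/98, so the radius of convergence is 121/98.

R = 121/98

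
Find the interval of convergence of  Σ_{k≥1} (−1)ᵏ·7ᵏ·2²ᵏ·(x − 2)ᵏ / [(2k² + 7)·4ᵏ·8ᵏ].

By the ratio test, |a_{k+1}/a_k| = [(2k² + 7)/(2(k+1)² + 7)] · 7·4/(4·8) → 7/8.
Convergence for |x − 2| · 7/8 < 1, i.e. |x − 2| < 8/7. So R = 8/7.
Endpoint x = 22/7: the series is dominated by a constant times Σ 1/k², which converges (p = 2 > 1).
Endpoint x = 6/7: absolute convergence follows by limit comparison with Σ 1/k².

[6/7, 22/7]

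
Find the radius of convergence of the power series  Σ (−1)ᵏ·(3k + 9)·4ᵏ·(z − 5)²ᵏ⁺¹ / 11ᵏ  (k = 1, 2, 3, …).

Apply the ratio test: |a_{k+1}| / |a_k| = [(3(k+1) + 9)/(3k + 9)] · 4/11, which tends to 4/11 as k → ∞.
Successive powers of (z − 5) differ by 2, so the series converges when |z − 5|² · 4/11 < 1, i.e. |z − 5| < √(11/4). So R = √11/2.

R = √11/2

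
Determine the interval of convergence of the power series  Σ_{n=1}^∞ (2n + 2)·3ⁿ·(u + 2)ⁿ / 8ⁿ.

Apply the ratio test: |a_{n+1}| / |a_n| = [(2(n+1) + 2)/(2n + 2)] · 3/8, which tends to 3/8 as n → ∞.
Convergence for |u + 2| · 3/8 < 1, i.e. |u + 2| < 8/3. So R = 8/3.
Check u = 2/3: the n-th term does not approach 0; divergence by the term test.
Check u = -14/3: the terms have absolute value of order n, which does not tend to 0, so the series diverges by the divergence test.

(-14/3, 2/3)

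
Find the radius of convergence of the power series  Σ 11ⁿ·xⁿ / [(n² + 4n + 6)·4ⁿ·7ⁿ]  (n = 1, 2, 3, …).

R = 28/11

The ratio of consecutive coefficients is [(n² + 4n + 6)/((n+1)² + 4(n+1) + 6)] · 11/(4·7) → 11/28.
Convergence for |x| · 11/28 < 1, i.e. |x| < 28/11. So R = 28/11.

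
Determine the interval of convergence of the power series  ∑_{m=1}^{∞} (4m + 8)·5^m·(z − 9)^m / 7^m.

(38/5, 52/5)

By the ratio test, |a_{m+1}/a_m| = [(4(m+1) + 8)/(4m + 8)] · 5/7 → 5/7.
The series converges when 5/7 · |z − 9| < 1, giving R = 7/5.
At z = 52/5: the terms do not tend to 0, so the series diverges.
Endpoint z = 38/5: the m-th term does not approach 0; divergence by the term test.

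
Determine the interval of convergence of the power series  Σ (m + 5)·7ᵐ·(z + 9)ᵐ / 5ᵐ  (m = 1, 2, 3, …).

Ratio test: |a_{m+1}/a_m| = [((m+1) + 5)/(m + 5)] · 7/5 → 7/5 as m → ∞.
The series converges when 7/5 · |z + 9| < 1, giving R = 5/7.
When z = -58/7, the terms do not tend to 0, so the series diverges.
When z = -68/7, the terms do not tend to 0, so the series diverges.

(-68/7, -58/7)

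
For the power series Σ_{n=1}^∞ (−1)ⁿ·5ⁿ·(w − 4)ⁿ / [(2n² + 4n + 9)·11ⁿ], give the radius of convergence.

R = 11/5

Ratio test: |a_{n+1}/a_n| = [(2n² + 4n + 9)/(2(n+1)² + 4(n+1) + 9)] · 5/11 → 5/11 as n → ∞.
Hence the series converges for |w − 4| < 1/(5/11) = 11/5, so the radius of convergence is 11/5.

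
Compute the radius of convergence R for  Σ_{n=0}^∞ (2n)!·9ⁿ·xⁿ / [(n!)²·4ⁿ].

Ratio test: |a_{n+1}/a_n| = (2n+1)·(2n+2)/(n+1)² · 9/4 → 9 as n → ∞.
Hence the series converges for |x| < 1/(9) = 1/9, so the radius of convergence is 1/9.

R = 1/9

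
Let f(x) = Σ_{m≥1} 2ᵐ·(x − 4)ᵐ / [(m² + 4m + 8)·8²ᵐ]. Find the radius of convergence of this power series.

R = 32

The ratio of consecutive coefficients is [(m² + 4m + 8)/((m+1)² + 4(m+1) + 8)] · 2/64 → 1/32.
Convergence for |x − 4| · 1/32 < 1, i.e. |x − 4| < 32. So R = 32.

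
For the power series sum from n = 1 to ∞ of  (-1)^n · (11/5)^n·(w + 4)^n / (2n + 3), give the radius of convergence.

R = 5/11

Apply the ratio test: |a_{n+1}| / |a_n| = [(2n + 3)/(2(n+1) + 3)] · 11/5, which tends to 11/5 as n → ∞.
Convergence for |w + 4| · 11/5 < 1, i.e. |w + 4| < 5/11. So R = 5/11.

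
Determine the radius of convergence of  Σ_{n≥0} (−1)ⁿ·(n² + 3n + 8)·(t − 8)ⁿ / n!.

R = ∞

Ratio test: |a_{n+1}/a_n| = ((n+1)² + 3(n+1) + 8)/(n² + 3n + 8) · 1/(n+1) → 0 as n → ∞.
The ratio tends to 0 regardless of t, hence R = ∞.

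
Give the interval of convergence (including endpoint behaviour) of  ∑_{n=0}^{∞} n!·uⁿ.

By the ratio test, |a_{n+1}/a_n| = (n+1) → ∞.
The terms grow without bound for any u ≠ 0, so R = 0 (convergence only at u = 0).

{0}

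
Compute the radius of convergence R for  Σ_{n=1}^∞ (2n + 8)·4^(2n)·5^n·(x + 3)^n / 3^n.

Apply the ratio test: |a_{n+1}| / |a_n| = [(2(n+1) + 8)/(2n + 8)] · 16·5/3, which tends to 80/3 as n → ∞.
Hence the series converges for |x + 3| < 1/(80/3) = 3/80, so the radius of convergence is 3/80.

R = 3/80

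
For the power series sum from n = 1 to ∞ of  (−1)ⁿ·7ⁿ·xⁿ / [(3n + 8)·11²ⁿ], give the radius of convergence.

Ratio test: |a_{n+1}/a_n| = [(3n + 8)/(3(n+1) + 8)] · 7/121 → 7/121 as n → ∞.
The series converges when 7/121 · |x| < 1, giving R = 121/7.

R = 121/7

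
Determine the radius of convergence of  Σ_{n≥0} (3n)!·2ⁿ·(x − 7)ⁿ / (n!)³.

Ratio test: |a_{n+1}/a_n| = (3n+1)·(3n+2)·(3n+3)/(n+1)³ · 2 → 54 as n → ∞.
Convergence for |x − 7| · 54 < 1, i.e. |x − 7| < 1/54. So R = 1/54.

R = 1/54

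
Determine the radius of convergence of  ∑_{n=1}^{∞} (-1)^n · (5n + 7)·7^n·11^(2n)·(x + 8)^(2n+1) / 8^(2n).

By the ratio test, |a_{n+1}/a_n| = [(5(n+1) + 7)/(5n + 7)] · 7·121/64 → 847/64.
Since the exponent of (x + 8) increases by 2 each term, convergence requires |x + 8|² < 64/847, hence R = 8√7/77.

R = 8√7/77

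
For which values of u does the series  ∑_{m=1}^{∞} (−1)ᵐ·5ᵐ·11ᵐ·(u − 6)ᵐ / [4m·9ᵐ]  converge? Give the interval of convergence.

Apply the ratio test: |a_{m+1}| / |a_m| = [4m/4(m+1)] · 5·11/9, which tends to 55/9 as m → ∞.
Convergence for |u − 6| · 55/9 < 1, i.e. |u − 6| < 9/55. So R = 9/55.
Check u = 339/55: convergence follows from the alternating series test (terms decrease monotonically to 0).
When u = 321/55, the terms are asymptotic to a nonzero constant times 1/m, so the series diverges by limit comparison with Σ 1/m.

(321/55, 339/55]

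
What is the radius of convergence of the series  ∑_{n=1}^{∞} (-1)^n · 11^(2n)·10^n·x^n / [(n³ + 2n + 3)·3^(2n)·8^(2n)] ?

R = 288/605

Apply the ratio test: |a_{n+1}| / |a_n| = [(n³ + 2n + 3)/((n+1)³ + 2(n+1) + 3)] · 121·10/(9·64), which tends to 605/288 as n → ∞.
Thus R = 1/(605/288) = 288/605.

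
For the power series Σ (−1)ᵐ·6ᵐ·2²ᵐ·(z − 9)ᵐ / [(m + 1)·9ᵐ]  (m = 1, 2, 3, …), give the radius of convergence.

R = 3/8

Apply the ratio test: |a_{m+1}| / |a_m| = [(m + 1)/((m+1) + 1)] · 6·4/9, which tends to 8/3 as m → ∞.
The series converges when 8/3 · |z − 9| < 1, giving R = 3/8.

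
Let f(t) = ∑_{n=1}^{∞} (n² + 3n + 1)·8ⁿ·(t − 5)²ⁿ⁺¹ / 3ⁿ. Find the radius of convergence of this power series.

Apply the ratio test: |a_{n+1}| / |a_n| = [((n+1)² + 3(n+1) + 1)/(n² + 3n + 1)] · 8/3, which tends to 8/3 as n → ∞.
Writing y = (t − 5)², the series in y has radius 3/8, so |t − 5| < √(3/8) and R = √6/4.

R = √6/4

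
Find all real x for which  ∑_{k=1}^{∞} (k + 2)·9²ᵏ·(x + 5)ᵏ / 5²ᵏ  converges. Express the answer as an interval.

(-430/81, -380/81)

The ratio of consecutive coefficients is [((k+1) + 2)/(k + 2)] · 81/25 → 81/25.
The series converges when 81/25 · |x + 5| < 1, giving R = 25/81.
When x = -380/81, the terms have absolute value of order k, which does not tend to 0, so the series diverges by the divergence test.
Endpoint x = -430/81: the k-th term does not approach 0; divergence by the term test.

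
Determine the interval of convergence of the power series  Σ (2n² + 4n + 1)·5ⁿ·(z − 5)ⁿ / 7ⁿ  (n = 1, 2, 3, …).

(18/5, 32/5)

By the ratio test, |a_{n+1}/a_n| = [(2(n+1)² + 4(n+1) + 1)/(2n² + 4n + 1)] · 5/7 → 5/7.
Convergence for |z − 5| · 5/7 < 1, i.e. |z − 5| < 7/5. So R = 7/5.
Check z = 32/5: the terms do not tend to 0, so the series diverges.
When z = 18/5, the terms do not tend to 0, so the series diverges.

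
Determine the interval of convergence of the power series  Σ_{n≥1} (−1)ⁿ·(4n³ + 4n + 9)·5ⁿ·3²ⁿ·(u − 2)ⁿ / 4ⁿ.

Apply the ratio test: |a_{n+1}| / |a_n| = [(4(n+1)³ + 4(n+1) + 9)/(4n³ + 4n + 9)] · 5·9/4, which tends to 45/4 as n → ∞.
Thus R = 1/(45/4) = 4/45.
When u = 94/45, the terms do not tend to 0, so the series diverges.
When u = 86/45, the terms do not tend to 0, so the series diverges.

(86/45, 94/45)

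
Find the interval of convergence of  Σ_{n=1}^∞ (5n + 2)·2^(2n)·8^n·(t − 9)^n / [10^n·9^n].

The ratio of consecutive coefficients is [(5(n+1) + 2)/(5n + 2)] · 4·8/(10·9) → 16/45.
Convergence for |t − 9| · 16/45 < 1, i.e. |t − 9| < 45/16. So R = 45/16.
Check t = 189/16: the n-th term does not approach 0; divergence by the term test.
Check t = 99/16: the n-th term does not approach 0; divergence by the term test.

(99/16, 189/16)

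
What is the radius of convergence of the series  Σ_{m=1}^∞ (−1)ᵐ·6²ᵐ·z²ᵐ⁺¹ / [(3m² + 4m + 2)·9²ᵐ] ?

R = 3/2

Apply the ratio test: |a_{m+1}| / |a_m| = [(3m² + 4m + 2)/(3(m+1)² + 4(m+1) + 2)] · 36/81, which tends to 4/9 as m → ∞.
Writing y = z², the series in y has radius 9/4, so |z| < √(9/4) = 3/2 and R = 3/2.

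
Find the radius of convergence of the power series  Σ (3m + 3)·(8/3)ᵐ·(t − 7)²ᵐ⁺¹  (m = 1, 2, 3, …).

Apply the ratio test: |a_{m+1}| / |a_m| = [(3(m+1) + 3)/(3m + 3)] · 8/3, which tends to 8/3 as m → ∞.
Successive powers of (t − 7) differ by 2, so the series converges when |t − 7|² · 8/3 < 1, i.e. |t − 7| < √(3/8). So R = √6/4.

R = √6/4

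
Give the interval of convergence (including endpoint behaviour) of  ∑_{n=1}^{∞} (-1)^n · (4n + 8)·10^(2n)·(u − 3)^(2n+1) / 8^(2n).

(11/5, 19/5)

The ratio of consecutive coefficients is [(4(n+1) + 8)/(4n + 8)] · 100/64 → 25/16.
Successive powers of (u − 3) differ by 2, so the series converges when |u − 3|² · 25/16 < 1, i.e. |u − 3| < √(16/25) = 4/5. So R = 4/5.
Check u = 19/5: the terms do not tend to 0, so the series diverges.
When u = 11/5, the n-th term does not approach 0; divergence by the term test.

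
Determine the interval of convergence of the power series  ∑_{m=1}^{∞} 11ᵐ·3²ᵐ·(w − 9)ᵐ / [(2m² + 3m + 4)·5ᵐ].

[886/99, 896/99]

The ratio of consecutive coefficients is [(2m² + 3m + 4)/(2(m+1)² + 3(m+1) + 4)] · 11·9/5 → 99/5.
Thus R = 1/(99/5) = 5/99.
At w = 896/99: absolute convergence follows by limit comparison with Σ 1/m².
Check w = 886/99: the terms are on the order of 1/m², so the series converges absolutely by comparison with the p-series (p = 2 > 1).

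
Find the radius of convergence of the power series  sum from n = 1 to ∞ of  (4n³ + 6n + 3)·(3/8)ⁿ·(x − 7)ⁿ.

R = 8/3

Ratio test: |a_{n+1}/a_n| = [(4(n+1)³ + 6(n+1) + 3)/(4n³ + 6n + 3)] · 3/8 → 3/8 as n → ∞.
The series converges when 3/8 · |x − 7| < 1, giving R = 8/3.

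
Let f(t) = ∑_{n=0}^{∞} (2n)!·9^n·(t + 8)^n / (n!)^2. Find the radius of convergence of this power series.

The ratio of consecutive coefficients is (2n+1)·(2n+2)/(n+1)² · 9 → 36.
Convergence for |t + 8| · 36 < 1, i.e. |t + 8| < 1/36. So R = 1/36.

R = 1/36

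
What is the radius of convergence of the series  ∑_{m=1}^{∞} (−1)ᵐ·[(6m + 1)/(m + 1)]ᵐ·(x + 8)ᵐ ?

By the Cauchy root test, |a_m|^(1/m) = (6m + 1)/(m + 1) → 6.
Thus R = 1/(6) = 1/6.

R = 1/6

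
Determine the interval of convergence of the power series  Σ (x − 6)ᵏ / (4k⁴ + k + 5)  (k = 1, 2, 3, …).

Apply the ratio test: |a_{k+1}| / |a_k| = (4k⁴ + k + 5)/(4(k+1)⁴ + (k+1) + 5), which tends to 1 as k → ∞.
Hence R = 1.
When x = 7, the terms are on the order of 1/k⁴, so the series converges absolutely by comparison with the p-series (p = 4 > 1).
Check x = 5: the series is dominated by a constant times Σ 1/k⁴, which converges (p = 4 > 1).

[5, 7]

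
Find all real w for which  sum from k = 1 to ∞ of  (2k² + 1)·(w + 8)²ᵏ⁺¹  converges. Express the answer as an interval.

Apply the ratio test: |a_{k+1}| / |a_k| = (2(k+1)² + 1)/(2k² + 1), which tends to 1 as k → ∞.
Writing y = (w + 8)², the series in y has radius 1, so |w + 8| < √(1) = 1 and R = 1.
At w = -7: the k-th term does not approach 0; divergence by the term test.
When w = -9, the terms have absolute value of order k², which does not tend to 0, so the series diverges by the divergence test.

(-9, -7)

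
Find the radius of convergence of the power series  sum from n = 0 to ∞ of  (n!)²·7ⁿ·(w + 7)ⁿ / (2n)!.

R = 4/7

By the ratio test, |a_{n+1}/a_n| = (n+1)²/[(2n+1)·(2n+2)] · 7 → 7/4.
The series converges when 7/4 · |w + 7| < 1, giving R = 4/7.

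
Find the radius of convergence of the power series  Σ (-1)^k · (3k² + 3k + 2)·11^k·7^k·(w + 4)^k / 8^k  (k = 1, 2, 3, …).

The ratio of consecutive coefficients is [(3(k+1)² + 3(k+1) + 2)/(3k² + 3k + 2)] · 11·7/8 → 77/8.
Thus R = 1/(77/8) = 8/77.

R = 8/77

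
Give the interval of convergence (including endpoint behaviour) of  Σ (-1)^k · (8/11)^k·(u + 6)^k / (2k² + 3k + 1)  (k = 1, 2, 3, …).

The ratio of consecutive coefficients is [(2k² + 3k + 1)/(2(k+1)² + 3(k+1) + 1)] · 8/11 → 8/11.
Thus R = 1/(8/11) = 11/8.
When u = -37/8, absolute convergence follows by limit comparison with Σ 1/k².
Endpoint u = -59/8: the terms are on the order of 1/k², so the series converges absolutely by comparison with the p-series (p = 2 > 1).

[-59/8, -37/8]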